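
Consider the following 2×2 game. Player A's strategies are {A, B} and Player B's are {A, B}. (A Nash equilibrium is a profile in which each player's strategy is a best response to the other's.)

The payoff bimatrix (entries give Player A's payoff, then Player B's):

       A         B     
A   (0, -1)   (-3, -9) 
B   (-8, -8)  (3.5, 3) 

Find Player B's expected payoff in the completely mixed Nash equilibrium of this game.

First find p, the probability Player A plays A, from Player B's indifference between A and B: −p − 8(1−p) = −9p + 3(1−p), giving p = 11/19.
Since Player B is indifferent in equilibrium, Player B's expected payoff equals the payoff from either column against (11/19, 8/19). Using A: −(11/19) − 8(8/19) = -75/19.

-75/19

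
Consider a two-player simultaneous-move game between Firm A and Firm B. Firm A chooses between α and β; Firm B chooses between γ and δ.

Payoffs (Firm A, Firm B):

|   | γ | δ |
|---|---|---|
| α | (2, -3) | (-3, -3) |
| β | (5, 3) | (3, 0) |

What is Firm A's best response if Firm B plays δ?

β

Against δ, Firm A earns -3 from α and 3 from β.
So β is the best response.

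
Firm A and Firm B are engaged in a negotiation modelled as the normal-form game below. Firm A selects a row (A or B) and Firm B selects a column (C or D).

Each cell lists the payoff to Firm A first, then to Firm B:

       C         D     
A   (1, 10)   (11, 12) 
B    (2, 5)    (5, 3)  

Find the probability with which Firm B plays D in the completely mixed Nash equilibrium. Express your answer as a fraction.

Let c be the probability that Firm B plays C. In a completely mixed equilibrium, Firm A must be indifferent between A and B.
Firm A's expected payoff from A is c + 11(1−c); from B it is 2c + 5(1−c).
Setting these equal: −10c + 11 = −3c + 5, so c = 6/7.
Therefore Firm B plays D with probability 1 − 6/7 = 1/7.

1/7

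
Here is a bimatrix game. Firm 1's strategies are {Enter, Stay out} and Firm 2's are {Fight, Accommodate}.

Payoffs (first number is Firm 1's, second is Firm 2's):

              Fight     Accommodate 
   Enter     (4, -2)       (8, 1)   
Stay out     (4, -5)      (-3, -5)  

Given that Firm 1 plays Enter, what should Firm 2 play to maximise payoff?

Accommodate

Against Enter, Firm 2 earns -2 from Fight and 1 from Accommodate.
So Accommodate is the best response.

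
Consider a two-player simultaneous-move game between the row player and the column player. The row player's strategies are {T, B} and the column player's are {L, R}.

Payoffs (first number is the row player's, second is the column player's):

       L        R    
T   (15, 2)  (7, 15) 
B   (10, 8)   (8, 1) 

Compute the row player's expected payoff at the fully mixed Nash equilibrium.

25/3

First find q, the probability the column player plays L, from the row player's indifference between T and B: 15q + 7(1−q) = 10q + 8(1−q), giving q = 1/6.
Since the row player is indifferent in equilibrium, the row player's expected payoff equals the payoff from either row against (1/6, 5/6). Using T: 15(1/6) + 7(5/6) = 25/3.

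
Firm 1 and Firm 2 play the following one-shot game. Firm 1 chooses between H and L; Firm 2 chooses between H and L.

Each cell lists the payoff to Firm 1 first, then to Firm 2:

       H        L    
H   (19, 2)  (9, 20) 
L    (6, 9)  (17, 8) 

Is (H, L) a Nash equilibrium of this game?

No

At (H, L), Firm 1 earns 9; switching to L would give 17, so Firm 1 would deviate.
Firm 2 earns 20; switching to H would give 2, so Firm 2 has no profitable deviation.
Since at least one player can profitably deviate, this is not a Nash equilibrium.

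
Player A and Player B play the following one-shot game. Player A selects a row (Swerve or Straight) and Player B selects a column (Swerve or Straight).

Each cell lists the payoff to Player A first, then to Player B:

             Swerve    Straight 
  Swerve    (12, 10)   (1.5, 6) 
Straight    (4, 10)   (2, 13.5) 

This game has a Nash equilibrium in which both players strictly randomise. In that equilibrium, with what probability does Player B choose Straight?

Let c be the probability that Player B plays Swerve. In a completely mixed equilibrium, Player A must be indifferent between Swerve and Straight.
Player A's expected payoff from Swerve is 12c + 1.5(1−c); from Straight it is 4c + 2(1−c).
Setting these equal: 10.5c + 1.5 = 2c + 2, so c = 1/17.
Therefore Player B plays Straight with probability 1 − 1/17 = 16/17.

16/17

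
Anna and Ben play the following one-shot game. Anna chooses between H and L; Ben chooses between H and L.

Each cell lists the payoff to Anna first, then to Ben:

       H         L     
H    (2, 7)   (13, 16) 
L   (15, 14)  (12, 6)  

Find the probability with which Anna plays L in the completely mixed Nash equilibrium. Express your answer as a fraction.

Let r be the probability that Anna plays H. In a completely mixed equilibrium, Ben must be indifferent between H and L.
Ben's expected payoff from H is 7r + 14(1−r); from L it is 16r + 6(1−r).
Setting these equal: −7r + 14 = 10r + 6, so r = 8/17.
Therefore Anna plays L with probability 1 − 8/17 = 9/17.

9/17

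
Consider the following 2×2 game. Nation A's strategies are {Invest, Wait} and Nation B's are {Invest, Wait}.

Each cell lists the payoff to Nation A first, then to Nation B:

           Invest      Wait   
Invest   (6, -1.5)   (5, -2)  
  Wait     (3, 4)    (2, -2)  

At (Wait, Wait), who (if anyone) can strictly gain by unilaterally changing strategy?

Nation A at (Wait, Wait) earns 2; deviating to Invest yields 5 — a strict improvement.
Nation B earns -2; deviating to Invest yields 4 — a strict improvement.
Both Nation A and Nation B have strictly profitable deviations.

Both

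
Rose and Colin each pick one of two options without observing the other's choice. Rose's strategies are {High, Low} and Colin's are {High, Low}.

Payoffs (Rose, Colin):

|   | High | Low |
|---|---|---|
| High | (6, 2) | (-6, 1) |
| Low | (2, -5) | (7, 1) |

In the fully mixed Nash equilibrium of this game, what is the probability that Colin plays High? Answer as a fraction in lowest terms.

Let q be the probability that Colin plays High. In a completely mixed equilibrium, Rose must be indifferent between High and Low.
Rose's expected payoff from High is 6q − 6(1−q); from Low it is 2q + 7(1−q).
Setting these equal: 12q − 6 = −5q + 7, so q = 13/17.

13/17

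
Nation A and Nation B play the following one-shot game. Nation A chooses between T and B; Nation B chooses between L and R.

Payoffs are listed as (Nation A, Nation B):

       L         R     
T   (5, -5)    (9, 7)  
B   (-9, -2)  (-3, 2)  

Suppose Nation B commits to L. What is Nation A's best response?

Against L, Nation A earns 5 from T and -9 from B.
So T is the best response.

T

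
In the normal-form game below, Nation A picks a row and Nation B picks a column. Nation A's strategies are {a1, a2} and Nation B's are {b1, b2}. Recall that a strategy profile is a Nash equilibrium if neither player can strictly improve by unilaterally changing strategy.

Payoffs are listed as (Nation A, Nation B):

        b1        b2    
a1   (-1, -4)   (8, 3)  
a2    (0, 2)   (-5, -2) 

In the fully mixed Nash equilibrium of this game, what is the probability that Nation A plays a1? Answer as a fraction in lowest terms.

Let x be the probability that Nation A plays a1. In a completely mixed equilibrium, Nation B must be indifferent between b1 and b2.
Nation B's expected payoff from b1 is −4x + 2(1−x); from b2 it is 3x − 2(1−x).
Setting these equal: −6x + 2 = 5x − 2, so x = 4/11.

4/11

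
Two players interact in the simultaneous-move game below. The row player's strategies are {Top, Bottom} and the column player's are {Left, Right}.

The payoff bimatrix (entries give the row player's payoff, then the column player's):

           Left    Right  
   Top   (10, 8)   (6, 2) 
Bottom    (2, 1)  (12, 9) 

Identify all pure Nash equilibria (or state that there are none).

(Top, Left): the row player gets 10 ≥ 2 from Bottom, and the column player gets 8 ≥ 2 from Right — Nash equilibrium.
(Top, Right): the row player prefers Bottom (12 > 6); the column player prefers Left (8 > 2) — not an equilibrium.
(Bottom, Left): the row player prefers Top (10 > 2); the column player prefers Right (9 > 1) — not an equilibrium.
(Bottom, Right): the row player gets 12 ≥ 6 from Top, and the column player gets 9 ≥ 1 from Left — Nash equilibrium.

(Top, Left) and (Bottom, Right)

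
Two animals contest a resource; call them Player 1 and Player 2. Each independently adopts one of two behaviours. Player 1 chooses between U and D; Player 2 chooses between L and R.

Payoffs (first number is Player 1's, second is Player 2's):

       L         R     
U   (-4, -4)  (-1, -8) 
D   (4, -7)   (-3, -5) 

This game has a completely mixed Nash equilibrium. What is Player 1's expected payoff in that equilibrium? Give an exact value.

First find y, the probability Player 2 plays L, from Player 1's indifference between U and D: −4y − (1−y) = 4y − 3(1−y), giving y = 1/5.
Since Player 1 is indifferent in equilibrium, Player 1's expected payoff equals the payoff from either row against (1/5, 4/5). Using U: −4(1/5) − (4/5) = -8/5.

-8/5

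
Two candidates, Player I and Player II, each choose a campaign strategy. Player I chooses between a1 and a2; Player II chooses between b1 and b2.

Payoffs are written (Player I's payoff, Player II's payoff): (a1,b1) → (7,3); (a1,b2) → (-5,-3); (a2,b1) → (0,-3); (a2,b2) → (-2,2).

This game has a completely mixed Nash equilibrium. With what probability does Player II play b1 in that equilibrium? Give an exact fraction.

3/10

Let q be the probability that Player II plays b1. In a completely mixed equilibrium, Player I must be indifferent between a1 and a2.
Player I's expected payoff from a1 is 7q − 5(1−q); from a2 it is −2(1−q).
Setting these equal: 12q − 5 = 2q − 2, so q = 3/10.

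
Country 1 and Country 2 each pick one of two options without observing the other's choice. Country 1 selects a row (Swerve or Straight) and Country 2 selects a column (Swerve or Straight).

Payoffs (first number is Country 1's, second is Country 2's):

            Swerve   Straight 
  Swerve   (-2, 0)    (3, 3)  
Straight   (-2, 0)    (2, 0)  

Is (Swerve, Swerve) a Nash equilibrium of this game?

At (Swerve, Swerve), Country 1 earns -2; switching to Straight would give -2, so Country 1 has no profitable deviation.
Country 2 earns 0; switching to Straight would give 3, so Country 2 would deviate.
Since at least one player can profitably deviate, this is not a Nash equilibrium.

No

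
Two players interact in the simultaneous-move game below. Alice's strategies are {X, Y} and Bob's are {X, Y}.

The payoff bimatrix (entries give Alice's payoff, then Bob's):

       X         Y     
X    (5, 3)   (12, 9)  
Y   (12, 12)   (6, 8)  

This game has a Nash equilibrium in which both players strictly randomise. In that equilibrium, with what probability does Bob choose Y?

Let y be the probability that Bob plays X. In a completely mixed equilibrium, Alice must be indifferent between X and Y.
Alice's expected payoff from X is 5y + 12(1−y); from Y it is 12y + 6(1−y).
Setting these equal: −7y + 12 = 6y + 6, so y = 6/13.
Therefore Bob plays Y with probability 1 − 6/13 = 7/13.

7/13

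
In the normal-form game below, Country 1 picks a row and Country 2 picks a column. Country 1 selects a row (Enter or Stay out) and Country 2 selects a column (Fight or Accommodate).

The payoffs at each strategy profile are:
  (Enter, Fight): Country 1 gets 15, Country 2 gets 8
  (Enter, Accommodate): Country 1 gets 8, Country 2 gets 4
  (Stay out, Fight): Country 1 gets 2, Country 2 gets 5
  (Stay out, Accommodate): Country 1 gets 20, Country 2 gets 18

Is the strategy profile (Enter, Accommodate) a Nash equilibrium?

At (Enter, Accommodate), Country 1 earns 8; switching to Stay out would give 20, so Country 1 would deviate.
Country 2 earns 4; switching to Fight would give 8, so Country 2 would deviate.
Since at least one player can profitably deviate, this is not a Nash equilibrium.

No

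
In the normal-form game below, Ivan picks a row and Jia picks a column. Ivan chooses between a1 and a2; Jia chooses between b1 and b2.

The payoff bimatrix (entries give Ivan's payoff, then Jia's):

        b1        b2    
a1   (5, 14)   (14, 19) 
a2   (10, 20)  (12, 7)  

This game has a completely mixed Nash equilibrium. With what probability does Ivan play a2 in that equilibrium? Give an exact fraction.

Let r be the probability that Ivan plays a1. In a completely mixed equilibrium, Jia must be indifferent between b1 and b2.
Jia's expected payoff from b1 is 14r + 20(1−r); from b2 it is 19r + 7(1−r).
Setting these equal: −6r + 20 = 12r + 7, so r = 13/18.
Therefore Ivan plays a2 with probability 1 − 13/18 = 5/18.

5/18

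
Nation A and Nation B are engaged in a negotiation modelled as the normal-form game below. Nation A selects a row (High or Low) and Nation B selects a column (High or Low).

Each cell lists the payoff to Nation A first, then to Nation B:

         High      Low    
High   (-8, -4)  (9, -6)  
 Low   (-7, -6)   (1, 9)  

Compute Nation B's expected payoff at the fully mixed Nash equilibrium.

First find p, the probability Nation A plays High, from Nation B's indifference between High and Low: −4p − 6(1−p) = −6p + 9(1−p), giving p = 15/17.
Since Nation B is indifferent in equilibrium, Nation B's expected payoff equals the payoff from either column against (15/17, 2/17). Using High: −4(15/17) − 6(2/17) = -72/17.

-72/17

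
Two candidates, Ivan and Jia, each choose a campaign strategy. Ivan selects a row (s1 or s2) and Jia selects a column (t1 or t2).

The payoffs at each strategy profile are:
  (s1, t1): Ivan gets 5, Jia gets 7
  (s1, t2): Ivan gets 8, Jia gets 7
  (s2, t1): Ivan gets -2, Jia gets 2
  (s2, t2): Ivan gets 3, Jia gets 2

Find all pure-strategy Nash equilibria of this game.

(s1, t1): Ivan gets 5 ≥ -2 from s2, and Jia gets 7 ≥ 7 from t2 — Nash equilibrium.
(s1, t2): Ivan gets 8 ≥ 3 from s2, and Jia gets 7 ≥ 7 from t1 — Nash equilibrium.
(s2, t1): Ivan prefers s1 (5 > -2) — not an equilibrium.
(s2, t2): Ivan prefers s1 (8 > 3) — not an equilibrium.

(s1, t1) and (s1, t2)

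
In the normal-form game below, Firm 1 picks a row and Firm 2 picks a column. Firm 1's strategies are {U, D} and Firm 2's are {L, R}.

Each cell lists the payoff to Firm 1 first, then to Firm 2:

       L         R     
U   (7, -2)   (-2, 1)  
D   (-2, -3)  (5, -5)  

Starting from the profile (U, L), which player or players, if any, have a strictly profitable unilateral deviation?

Firm 2

Firm 1 at (U, L) earns 7; deviating to D yields -2 — not better.
Firm 2 earns -2; deviating to R yields 1 — a strict improvement.
Only Firm 2 has a strictly profitable deviation.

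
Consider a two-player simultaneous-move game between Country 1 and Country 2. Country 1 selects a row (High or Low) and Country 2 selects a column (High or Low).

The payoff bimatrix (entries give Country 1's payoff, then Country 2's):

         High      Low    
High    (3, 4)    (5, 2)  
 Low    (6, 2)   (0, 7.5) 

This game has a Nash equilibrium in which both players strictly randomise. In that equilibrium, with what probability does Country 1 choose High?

Let x be the probability that Country 1 plays High. In a completely mixed equilibrium, Country 2 must be indifferent between High and Low.
Country 2's expected payoff from High is 4x + 2(1−x); from Low it is 2x + 7.5(1−x).
Setting these equal: 2x + 2 = −5.5x + 7.5, so x = 11/15.

11/15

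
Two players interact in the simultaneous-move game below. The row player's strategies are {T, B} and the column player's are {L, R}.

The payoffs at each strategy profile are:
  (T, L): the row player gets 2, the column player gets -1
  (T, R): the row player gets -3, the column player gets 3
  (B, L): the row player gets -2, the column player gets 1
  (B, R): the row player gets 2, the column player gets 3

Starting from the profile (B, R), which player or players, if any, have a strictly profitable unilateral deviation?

Neither

The row player at (B, R) earns 2; deviating to T yields -3 — not better.
The column player earns 3; deviating to L yields 1 — not better.
Neither player can strictly improve; the profile is a Nash equilibrium.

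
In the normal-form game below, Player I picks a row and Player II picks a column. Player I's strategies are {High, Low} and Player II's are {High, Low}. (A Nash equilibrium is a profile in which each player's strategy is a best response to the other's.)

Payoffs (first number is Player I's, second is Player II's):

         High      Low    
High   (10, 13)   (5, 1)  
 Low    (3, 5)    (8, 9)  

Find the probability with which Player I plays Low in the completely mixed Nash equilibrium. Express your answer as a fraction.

3/4

Let p be the probability that Player I plays High. In a completely mixed equilibrium, Player II must be indifferent between High and Low.
Player II's expected payoff from High is 13p + 5(1−p); from Low it is p + 9(1−p).
Setting these equal: 8p + 5 = −8p + 9, so p = 1/4.
Therefore Player I plays Low with probability 1 − 1/4 = 3/4.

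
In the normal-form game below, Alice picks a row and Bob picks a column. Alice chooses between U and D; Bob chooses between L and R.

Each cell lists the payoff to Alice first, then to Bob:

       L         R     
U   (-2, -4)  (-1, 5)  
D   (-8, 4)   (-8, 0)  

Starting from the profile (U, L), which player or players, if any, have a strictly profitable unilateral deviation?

Alice at (U, L) earns -2; deviating to D yields -8 — not better.
Bob earns -4; deviating to R yields 5 — a strict improvement.
Only Bob has a strictly profitable deviation.

Bob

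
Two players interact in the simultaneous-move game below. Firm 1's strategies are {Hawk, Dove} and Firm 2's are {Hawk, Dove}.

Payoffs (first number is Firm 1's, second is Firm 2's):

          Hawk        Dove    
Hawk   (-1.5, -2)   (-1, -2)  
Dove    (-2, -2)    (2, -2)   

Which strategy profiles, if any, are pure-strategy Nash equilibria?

(Hawk, Hawk): Firm 1 gets -1.5 ≥ -2 from Dove, and Firm 2 gets -2 ≥ -2 from Dove — Nash equilibrium.
(Hawk, Dove): Firm 1 prefers Dove (2 > -1) — not an equilibrium.
(Dove, Hawk): Firm 1 prefers Hawk (-1.5 > -2) — not an equilibrium.
(Dove, Dove): Firm 1 gets 2 ≥ -1 from Hawk, and Firm 2 gets -2 ≥ -2 from Hawk — Nash equilibrium.

(Hawk, Hawk) and (Dove, Dove)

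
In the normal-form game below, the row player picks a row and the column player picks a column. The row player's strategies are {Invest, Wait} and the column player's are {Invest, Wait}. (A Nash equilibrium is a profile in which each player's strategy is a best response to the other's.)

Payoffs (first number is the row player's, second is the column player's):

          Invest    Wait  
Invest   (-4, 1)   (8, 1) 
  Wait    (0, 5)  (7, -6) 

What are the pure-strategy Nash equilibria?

(Invest, Invest): the row player prefers Wait (0 > -4) — not an equilibrium.
(Invest, Wait): the row player gets 8 ≥ 7 from Wait, and the column player gets 1 ≥ 1 from Invest — Nash equilibrium.
(Wait, Invest): the row player gets 0 ≥ -4 from Invest, and the column player gets 5 ≥ -6 from Wait — Nash equilibrium.
(Wait, Wait): the row player prefers Invest (8 > 7); the column player prefers Invest (5 > -6) — not an equilibrium.

(Invest, Wait) and (Wait, Invest)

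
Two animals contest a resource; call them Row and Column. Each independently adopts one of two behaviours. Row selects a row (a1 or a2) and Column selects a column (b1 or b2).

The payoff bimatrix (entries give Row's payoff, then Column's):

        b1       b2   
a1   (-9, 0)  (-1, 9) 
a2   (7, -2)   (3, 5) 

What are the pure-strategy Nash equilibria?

(a2, b2)

(a1, b1): Row prefers a2 (7 > -9); Column prefers b2 (9 > 0) — not an equilibrium.
(a1, b2): Row prefers a2 (3 > -1) — not an equilibrium.
(a2, b1): Column prefers b2 (5 > -2) — not an equilibrium.
(a2, b2): Row gets 3 ≥ -1 from a1, and Column gets 5 ≥ -2 from b1 — Nash equilibrium.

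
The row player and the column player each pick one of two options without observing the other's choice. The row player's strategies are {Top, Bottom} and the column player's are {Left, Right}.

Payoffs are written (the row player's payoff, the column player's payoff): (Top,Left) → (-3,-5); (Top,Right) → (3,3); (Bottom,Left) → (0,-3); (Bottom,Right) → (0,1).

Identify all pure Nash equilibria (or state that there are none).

(Top, Right)

(Top, Left): the row player prefers Bottom (0 > -3); the column player prefers Right (3 > -5) — not an equilibrium.
(Top, Right): the row player gets 3 ≥ 0 from Bottom, and the column player gets 3 ≥ -5 from Left — Nash equilibrium.
(Bottom, Left): the column player prefers Right (1 > -3) — not an equilibrium.
(Bottom, Right): the row player prefers Top (3 > 0) — not an equilibrium.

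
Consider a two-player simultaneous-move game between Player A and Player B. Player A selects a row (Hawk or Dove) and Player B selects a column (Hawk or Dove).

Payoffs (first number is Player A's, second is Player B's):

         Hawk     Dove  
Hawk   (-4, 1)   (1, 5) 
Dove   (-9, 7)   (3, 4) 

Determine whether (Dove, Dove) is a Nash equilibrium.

At (Dove, Dove), Player A earns 3; switching to Hawk would give 1, so Player A has no profitable deviation.
Player B earns 4; switching to Hawk would give 7, so Player B would deviate.
Since at least one player can profitably deviate, this is not a Nash equilibrium.

No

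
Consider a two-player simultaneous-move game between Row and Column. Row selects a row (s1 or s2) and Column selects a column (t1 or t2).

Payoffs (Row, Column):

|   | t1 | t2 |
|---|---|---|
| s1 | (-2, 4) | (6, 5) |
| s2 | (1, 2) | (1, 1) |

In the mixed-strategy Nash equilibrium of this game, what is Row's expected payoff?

1

First find q, the probability Column plays t1, from Row's indifference between s1 and s2: −2q + 6(1−q) = q + (1−q), giving q = 5/8.
Since Row is indifferent in equilibrium, Row's expected payoff equals the payoff from either row against (5/8, 3/8). Using s1: −2(5/8) + 6(3/8) = 1.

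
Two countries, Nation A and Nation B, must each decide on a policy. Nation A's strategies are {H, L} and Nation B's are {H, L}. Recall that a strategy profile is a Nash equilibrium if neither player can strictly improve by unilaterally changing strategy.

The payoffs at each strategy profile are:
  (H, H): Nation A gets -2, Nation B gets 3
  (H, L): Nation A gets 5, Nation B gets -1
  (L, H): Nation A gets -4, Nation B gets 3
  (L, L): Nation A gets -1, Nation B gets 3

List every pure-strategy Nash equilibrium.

(H, H)

(H, H): Nation A gets -2 ≥ -4 from L, and Nation B gets 3 ≥ -1 from L — Nash equilibrium.
(H, L): Nation B prefers H (3 > -1) — not an equilibrium.
(L, H): Nation A prefers H (-2 > -4) — not an equilibrium.
(L, L): Nation A prefers H (5 > -1) — not an equilibrium.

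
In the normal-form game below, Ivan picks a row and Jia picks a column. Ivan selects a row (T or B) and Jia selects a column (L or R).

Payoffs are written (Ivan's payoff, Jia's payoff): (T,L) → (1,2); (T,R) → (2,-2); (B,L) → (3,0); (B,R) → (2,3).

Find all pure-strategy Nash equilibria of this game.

(B, R)

(T, L): Ivan prefers B (3 > 1) — not an equilibrium.
(T, R): Jia prefers L (2 > -2) — not an equilibrium.
(B, L): Jia prefers R (3 > 0) — not an equilibrium.
(B, R): Ivan gets 2 ≥ 2 from T, and Jia gets 3 ≥ 0 from L — Nash equilibrium.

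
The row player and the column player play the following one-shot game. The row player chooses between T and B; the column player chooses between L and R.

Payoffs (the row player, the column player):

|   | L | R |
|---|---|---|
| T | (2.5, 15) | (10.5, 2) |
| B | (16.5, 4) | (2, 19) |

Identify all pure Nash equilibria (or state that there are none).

none

(T, L): the row player prefers B (16.5 > 2.5) — not an equilibrium.
(T, R): the column player prefers L (15 > 2) — not an equilibrium.
(B, L): the column player prefers R (19 > 4) — not an equilibrium.
(B, R): the row player prefers T (10.5 > 2) — not an equilibrium.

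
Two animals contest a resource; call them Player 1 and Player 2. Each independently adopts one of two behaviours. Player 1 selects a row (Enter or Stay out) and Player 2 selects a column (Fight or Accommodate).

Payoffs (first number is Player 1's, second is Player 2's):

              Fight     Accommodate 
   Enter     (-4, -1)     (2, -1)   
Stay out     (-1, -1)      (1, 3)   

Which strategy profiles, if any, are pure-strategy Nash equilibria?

(Enter, Accommodate)

(Enter, Fight): Player 1 prefers Stay out (-1 > -4) — not an equilibrium.
(Enter, Accommodate): Player 1 gets 2 ≥ 1 from Stay out, and Player 2 gets -1 ≥ -1 from Fight — Nash equilibrium.
(Stay out, Fight): Player 2 prefers Accommodate (3 > -1) — not an equilibrium.
(Stay out, Accommodate): Player 1 prefers Enter (2 > 1) — not an equilibrium.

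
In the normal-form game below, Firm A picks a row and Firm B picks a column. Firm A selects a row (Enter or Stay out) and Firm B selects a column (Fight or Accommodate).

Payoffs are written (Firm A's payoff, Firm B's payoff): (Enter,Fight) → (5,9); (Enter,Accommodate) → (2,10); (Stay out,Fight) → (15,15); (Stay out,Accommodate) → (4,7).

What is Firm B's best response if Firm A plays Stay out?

Against Stay out, Firm B earns 15 from Fight and 7 from Accommodate.
So Fight is the best response.

Fight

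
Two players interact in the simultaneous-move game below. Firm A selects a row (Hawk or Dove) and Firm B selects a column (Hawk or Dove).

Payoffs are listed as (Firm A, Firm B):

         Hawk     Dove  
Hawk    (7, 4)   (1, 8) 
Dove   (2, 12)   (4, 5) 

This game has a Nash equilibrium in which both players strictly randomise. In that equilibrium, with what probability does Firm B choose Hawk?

Let c be the probability that Firm B plays Hawk. In a completely mixed equilibrium, Firm A must be indifferent between Hawk and Dove.
Firm A's expected payoff from Hawk is 7c + (1−c); from Dove it is 2c + 4(1−c).
Setting these equal: 6c + 1 = −2c + 4, so c = 3/8.

3/8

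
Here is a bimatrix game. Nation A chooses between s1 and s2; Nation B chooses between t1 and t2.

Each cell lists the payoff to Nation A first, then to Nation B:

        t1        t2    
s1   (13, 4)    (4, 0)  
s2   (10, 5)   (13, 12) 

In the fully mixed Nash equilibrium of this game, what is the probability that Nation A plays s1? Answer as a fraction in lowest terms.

7/11

Let p be the probability that Nation A plays s1. In a completely mixed equilibrium, Nation B must be indifferent between t1 and t2.
Nation B's expected payoff from t1 is 4p + 5(1−p); from t2 it is 12(1−p).
Setting these equal: −p + 5 = −12p + 12, so p = 7/11.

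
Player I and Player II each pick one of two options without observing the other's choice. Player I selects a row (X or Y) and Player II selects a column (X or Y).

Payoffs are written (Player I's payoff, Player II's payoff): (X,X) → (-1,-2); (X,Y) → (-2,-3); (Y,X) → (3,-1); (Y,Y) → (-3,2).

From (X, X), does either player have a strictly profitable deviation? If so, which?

Player I

Player I at (X, X) earns -1; deviating to Y yields 3 — a strict improvement.
Player II earns -2; deviating to Y yields -3 — not better.
Only Player I has a strictly profitable deviation.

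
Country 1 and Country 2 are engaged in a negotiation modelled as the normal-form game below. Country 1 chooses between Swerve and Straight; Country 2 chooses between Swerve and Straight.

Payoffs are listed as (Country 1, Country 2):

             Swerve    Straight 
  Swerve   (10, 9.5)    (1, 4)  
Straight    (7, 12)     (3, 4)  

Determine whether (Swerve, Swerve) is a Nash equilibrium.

At (Swerve, Swerve), Country 1 earns 10; switching to Straight would give 7, so Country 1 has no profitable deviation.
Country 2 earns 9.5; switching to Straight would give 4, so Country 2 has no profitable deviation.
Neither player can gain by a unilateral deviation, so this profile is a Nash equilibrium.

Yes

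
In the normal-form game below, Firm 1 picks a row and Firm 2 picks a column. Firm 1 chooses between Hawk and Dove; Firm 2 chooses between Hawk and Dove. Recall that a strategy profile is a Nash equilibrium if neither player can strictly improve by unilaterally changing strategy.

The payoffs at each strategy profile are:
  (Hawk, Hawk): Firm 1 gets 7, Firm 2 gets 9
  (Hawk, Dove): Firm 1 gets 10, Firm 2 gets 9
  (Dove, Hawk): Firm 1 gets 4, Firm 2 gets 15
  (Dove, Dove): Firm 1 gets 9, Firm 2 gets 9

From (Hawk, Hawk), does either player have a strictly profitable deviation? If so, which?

Firm 1 at (Hawk, Hawk) earns 7; deviating to Dove yields 4 — not better.
Firm 2 earns 9; deviating to Dove yields 9 — not better.
Neither player can strictly improve; the profile is a Nash equilibrium.

Neither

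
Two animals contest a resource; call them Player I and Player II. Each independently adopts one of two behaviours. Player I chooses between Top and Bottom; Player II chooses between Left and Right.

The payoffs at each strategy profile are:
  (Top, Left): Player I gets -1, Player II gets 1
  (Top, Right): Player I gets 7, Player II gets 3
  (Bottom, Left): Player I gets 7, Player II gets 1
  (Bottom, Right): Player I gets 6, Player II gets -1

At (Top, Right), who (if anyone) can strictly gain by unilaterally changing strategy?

Neither

Player I at (Top, Right) earns 7; deviating to Bottom yields 6 — not better.
Player II earns 3; deviating to Left yields 1 — not better.
Neither player can strictly improve; the profile is a Nash equilibrium.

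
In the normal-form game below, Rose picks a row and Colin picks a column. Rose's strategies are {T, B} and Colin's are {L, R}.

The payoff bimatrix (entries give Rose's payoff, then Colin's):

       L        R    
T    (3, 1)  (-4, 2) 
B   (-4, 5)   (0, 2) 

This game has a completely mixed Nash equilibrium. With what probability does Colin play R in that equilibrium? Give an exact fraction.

Let q be the probability that Colin plays L. In a completely mixed equilibrium, Rose must be indifferent between T and B.
Rose's expected payoff from T is 3q − 4(1−q); from B it is −4q.
Setting these equal: 7q − 4 = −4q, so q = 4/11.
Therefore Colin plays R with probability 1 − 4/11 = 7/11.

7/11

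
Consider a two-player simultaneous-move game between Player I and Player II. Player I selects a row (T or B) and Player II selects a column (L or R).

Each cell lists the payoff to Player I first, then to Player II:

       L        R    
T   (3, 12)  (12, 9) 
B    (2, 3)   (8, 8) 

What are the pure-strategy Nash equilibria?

(T, L): Player I gets 3 ≥ 2 from B, and Player II gets 12 ≥ 9 from R — Nash equilibrium.
(T, R): Player II prefers L (12 > 9) — not an equilibrium.
(B, L): Player I prefers T (3 > 2); Player II prefers R (8 > 3) — not an equilibrium.
(B, R): Player I prefers T (12 > 8) — not an equilibrium.

(T, L)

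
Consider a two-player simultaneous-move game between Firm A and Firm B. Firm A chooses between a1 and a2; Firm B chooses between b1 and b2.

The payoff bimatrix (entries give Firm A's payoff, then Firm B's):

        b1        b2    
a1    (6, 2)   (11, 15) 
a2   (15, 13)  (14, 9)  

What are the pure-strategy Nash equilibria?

(a2, b1)

(a1, b1): Firm A prefers a2 (15 > 6); Firm B prefers b2 (15 > 2) — not an equilibrium.
(a1, b2): Firm A prefers a2 (14 > 11) — not an equilibrium.
(a2, b1): Firm A gets 15 ≥ 6 from a1, and Firm B gets 13 ≥ 9 from b2 — Nash equilibrium.
(a2, b2): Firm B prefers b1 (13 > 9) — not an equilibrium.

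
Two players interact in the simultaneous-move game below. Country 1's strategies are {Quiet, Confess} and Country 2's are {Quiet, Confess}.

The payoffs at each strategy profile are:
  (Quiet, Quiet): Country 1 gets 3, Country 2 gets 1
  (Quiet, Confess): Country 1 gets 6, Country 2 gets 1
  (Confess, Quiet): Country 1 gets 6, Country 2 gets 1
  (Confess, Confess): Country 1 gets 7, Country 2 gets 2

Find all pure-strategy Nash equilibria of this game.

(Confess, Confess)

(Quiet, Quiet): Country 1 prefers Confess (6 > 3) — not an equilibrium.
(Quiet, Confess): Country 1 prefers Confess (7 > 6) — not an equilibrium.
(Confess, Quiet): Country 2 prefers Confess (2 > 1) — not an equilibrium.
(Confess, Confess): Country 1 gets 7 ≥ 6 from Quiet, and Country 2 gets 2 ≥ 1 from Quiet — Nash equilibrium.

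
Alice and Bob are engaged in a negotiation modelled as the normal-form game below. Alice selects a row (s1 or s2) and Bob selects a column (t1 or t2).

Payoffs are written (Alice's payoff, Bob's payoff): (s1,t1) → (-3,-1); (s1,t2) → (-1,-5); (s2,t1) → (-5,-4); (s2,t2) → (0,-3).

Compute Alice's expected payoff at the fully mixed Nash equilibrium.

-5/3

First find y, the probability Bob plays t1, from Alice's indifference between s1 and s2: −3y − (1−y) = −5y, giving y = 1/3.
Since Alice is indifferent in equilibrium, Alice's expected payoff equals the payoff from either row against (1/3, 2/3). Using s1: −3(1/3) − (2/3) = -5/3.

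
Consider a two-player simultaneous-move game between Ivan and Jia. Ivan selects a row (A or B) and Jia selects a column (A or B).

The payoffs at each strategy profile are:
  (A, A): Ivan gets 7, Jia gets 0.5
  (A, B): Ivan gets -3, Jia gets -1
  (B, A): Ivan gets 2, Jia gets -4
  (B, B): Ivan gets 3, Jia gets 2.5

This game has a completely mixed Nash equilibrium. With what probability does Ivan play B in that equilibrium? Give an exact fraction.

Let x be the probability that Ivan plays A. In a completely mixed equilibrium, Jia must be indifferent between A and B.
Jia's expected payoff from A is 0.5x − 4(1−x); from B it is −x + 2.5(1−x).
Setting these equal: 4.5x − 4 = −3.5x + 2.5, so x = 13/16.
Therefore Ivan plays B with probability 1 − 13/16 = 3/16.

3/16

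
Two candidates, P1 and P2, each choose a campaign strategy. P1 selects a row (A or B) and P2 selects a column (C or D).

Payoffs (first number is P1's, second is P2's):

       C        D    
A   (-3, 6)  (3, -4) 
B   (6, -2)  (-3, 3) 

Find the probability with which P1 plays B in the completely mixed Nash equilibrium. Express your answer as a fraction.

Let x be the probability that P1 plays A. In a completely mixed equilibrium, P2 must be indifferent between C and D.
P2's expected payoff from C is 6x − 2(1−x); from D it is −4x + 3(1−x).
Setting these equal: 8x − 2 = −7x + 3, so x = 1/3.
Therefore P1 plays B with probability 1 − 1/3 = 2/3.

2/3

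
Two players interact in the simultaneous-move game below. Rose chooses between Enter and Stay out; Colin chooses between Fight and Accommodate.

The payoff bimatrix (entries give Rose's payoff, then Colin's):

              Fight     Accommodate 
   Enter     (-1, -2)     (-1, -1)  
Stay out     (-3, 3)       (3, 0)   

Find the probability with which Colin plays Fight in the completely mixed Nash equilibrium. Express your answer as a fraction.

Let q be the probability that Colin plays Fight. In a completely mixed equilibrium, Rose must be indifferent between Enter and Stay out.
Rose's expected payoff from Enter is −q − (1−q); from Stay out it is −3q + 3(1−q).
Setting these equal: -1 = −6q + 3, so q = 2/3.

2/3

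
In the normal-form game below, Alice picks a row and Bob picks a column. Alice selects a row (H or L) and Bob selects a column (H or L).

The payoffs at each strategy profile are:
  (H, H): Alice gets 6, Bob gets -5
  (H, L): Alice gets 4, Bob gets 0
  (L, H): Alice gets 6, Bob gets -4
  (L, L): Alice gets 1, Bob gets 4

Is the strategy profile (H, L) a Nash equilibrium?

At (H, L), Alice earns 4; switching to L would give 1, so Alice has no profitable deviation.
Bob earns 0; switching to H would give -5, so Bob has no profitable deviation.
Neither player can gain by a unilateral deviation, so this profile is a Nash equilibrium.

Yes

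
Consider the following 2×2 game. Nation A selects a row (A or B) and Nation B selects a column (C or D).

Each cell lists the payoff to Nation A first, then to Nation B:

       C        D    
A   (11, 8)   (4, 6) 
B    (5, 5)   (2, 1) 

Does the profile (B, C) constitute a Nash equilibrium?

No

At (B, C), Nation A earns 5; switching to A would give 11, so Nation A would deviate.
Nation B earns 5; switching to D would give 1, so Nation B has no profitable deviation.
Since at least one player can profitably deviate, this is not a Nash equilibrium.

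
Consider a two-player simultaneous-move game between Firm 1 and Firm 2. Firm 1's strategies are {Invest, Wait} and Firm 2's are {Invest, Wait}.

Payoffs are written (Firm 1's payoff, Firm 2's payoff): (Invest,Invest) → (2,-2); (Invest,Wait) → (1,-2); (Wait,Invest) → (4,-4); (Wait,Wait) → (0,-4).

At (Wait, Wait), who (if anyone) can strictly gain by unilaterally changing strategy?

Firm 1 at (Wait, Wait) earns 0; deviating to Invest yields 1 — a strict improvement.
Firm 2 earns -4; deviating to Invest yields -4 — not better.
Only Firm 1 has a strictly profitable deviation.

Firm 1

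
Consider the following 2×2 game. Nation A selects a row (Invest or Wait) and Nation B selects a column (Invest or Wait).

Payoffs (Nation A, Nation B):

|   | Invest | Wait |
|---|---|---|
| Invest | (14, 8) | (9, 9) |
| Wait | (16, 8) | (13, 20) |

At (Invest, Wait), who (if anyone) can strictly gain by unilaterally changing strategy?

Nation A at (Invest, Wait) earns 9; deviating to Wait yields 13 — a strict improvement.
Nation B earns 9; deviating to Invest yields 8 — not better.
Only Nation A has a strictly profitable deviation.

Nation A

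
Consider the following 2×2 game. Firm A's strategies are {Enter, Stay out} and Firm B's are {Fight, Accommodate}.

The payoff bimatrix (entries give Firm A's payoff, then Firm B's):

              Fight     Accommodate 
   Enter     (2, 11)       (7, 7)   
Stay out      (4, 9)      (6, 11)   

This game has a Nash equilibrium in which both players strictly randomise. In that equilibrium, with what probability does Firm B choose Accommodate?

2/3

Let q be the probability that Firm B plays Fight. In a completely mixed equilibrium, Firm A must be indifferent between Enter and Stay out.
Firm A's expected payoff from Enter is 2q + 7(1−q); from Stay out it is 4q + 6(1−q).
Setting these equal: −5q + 7 = −2q + 6, so q = 1/3.
Therefore Firm B plays Accommodate with probability 1 − 1/3 = 2/3.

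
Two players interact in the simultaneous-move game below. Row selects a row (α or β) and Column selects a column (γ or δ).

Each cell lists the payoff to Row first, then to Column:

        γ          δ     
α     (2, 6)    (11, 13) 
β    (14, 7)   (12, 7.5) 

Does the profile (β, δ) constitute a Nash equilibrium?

At (β, δ), Row earns 12; switching to α would give 11, so Row has no profitable deviation.
Column earns 7.5; switching to γ would give 7, so Column has no profitable deviation.
Neither player can gain by a unilateral deviation, so this profile is a Nash equilibrium.

Yes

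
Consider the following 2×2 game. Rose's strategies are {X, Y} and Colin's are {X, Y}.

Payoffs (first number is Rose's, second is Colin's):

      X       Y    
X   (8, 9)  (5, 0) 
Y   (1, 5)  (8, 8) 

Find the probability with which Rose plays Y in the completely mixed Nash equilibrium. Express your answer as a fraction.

Let r be the probability that Rose plays X. In a completely mixed equilibrium, Colin must be indifferent between X and Y.
Colin's expected payoff from X is 9r + 5(1−r); from Y it is 8(1−r).
Setting these equal: 4r + 5 = −8r + 8, so r = 1/4.
Therefore Rose plays Y with probability 1 − 1/4 = 3/4.

3/4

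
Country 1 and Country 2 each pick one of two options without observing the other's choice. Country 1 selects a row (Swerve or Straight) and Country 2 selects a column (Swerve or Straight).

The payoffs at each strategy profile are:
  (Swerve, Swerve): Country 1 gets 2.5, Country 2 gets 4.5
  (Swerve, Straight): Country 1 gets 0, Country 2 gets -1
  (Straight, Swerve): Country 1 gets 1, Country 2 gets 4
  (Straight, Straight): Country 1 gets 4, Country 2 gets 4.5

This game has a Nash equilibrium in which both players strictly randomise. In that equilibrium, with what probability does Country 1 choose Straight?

11/12

Let p be the probability that Country 1 plays Swerve. In a completely mixed equilibrium, Country 2 must be indifferent between Swerve and Straight.
Country 2's expected payoff from Swerve is 4.5p + 4(1−p); from Straight it is −p + 4.5(1−p).
Setting these equal: 0.5p + 4 = −5.5p + 4.5, so p = 1/12.
Therefore Country 1 plays Straight with probability 1 − 1/12 = 11/12.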